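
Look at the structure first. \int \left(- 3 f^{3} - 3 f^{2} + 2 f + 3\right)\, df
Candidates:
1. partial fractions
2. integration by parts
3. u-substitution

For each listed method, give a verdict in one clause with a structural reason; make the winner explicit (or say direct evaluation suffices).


Technique: no special technique — the integrand is a sum of constant multiples of powers of f — integrate term by term.
- partial fractions: there is no rational-function structure to decompose.
- integration by parts: splitting off a factor buys nothing — the integrand integrates directly without parts.
- u-substitution — no substitution does more than relabel what direct integration already handles.


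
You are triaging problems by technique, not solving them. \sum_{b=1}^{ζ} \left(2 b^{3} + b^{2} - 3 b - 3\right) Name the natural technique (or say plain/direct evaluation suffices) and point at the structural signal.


Diagnosis: no special technique — nothing telescopes and nothing is geometric; polynomial terms in b sum term by term.


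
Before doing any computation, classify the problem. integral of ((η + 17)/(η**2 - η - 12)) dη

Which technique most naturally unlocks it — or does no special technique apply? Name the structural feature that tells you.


Method: partial fractions — once η**2 - η - 12 is factored, each root contributes a simple-fraction term; integrate them one at a time.


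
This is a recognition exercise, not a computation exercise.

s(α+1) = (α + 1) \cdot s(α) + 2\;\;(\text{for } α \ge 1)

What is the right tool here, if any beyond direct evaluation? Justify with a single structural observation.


Method: a summation factor — first-order linear but the coefficient α + 1 moves with the index — divide by the cumulative product and telescope.


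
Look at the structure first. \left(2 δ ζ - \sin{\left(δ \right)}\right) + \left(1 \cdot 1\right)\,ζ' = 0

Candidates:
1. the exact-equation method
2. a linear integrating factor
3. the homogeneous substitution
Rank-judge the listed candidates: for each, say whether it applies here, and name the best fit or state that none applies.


Best approach: a linear integrating factor — arrange it as ζ' + 2 δ·ζ = (the forcing term) and the integrating factor does the rest.
- the exact-equation method: the mixed partial derivatives differ, so the left side is not a total differential.
- a linear integrating factor — yes, a natural case for it.
- the homogeneous substitution — rescaling both variables together changes the slope, so no ratio substitution collapses it.


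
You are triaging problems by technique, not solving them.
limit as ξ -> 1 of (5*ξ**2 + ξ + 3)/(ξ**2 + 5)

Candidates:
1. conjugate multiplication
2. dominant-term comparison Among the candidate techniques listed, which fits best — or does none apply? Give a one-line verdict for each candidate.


Method: no special technique — the function is continuous at 1; evaluation is itself the limit, no machinery required.
- conjugate multiplication — there are no radicals in tension whose conjugate would simplify matters.
- dominant-term comparison: this limit is not decided by comparing leading-term growth at infinity.


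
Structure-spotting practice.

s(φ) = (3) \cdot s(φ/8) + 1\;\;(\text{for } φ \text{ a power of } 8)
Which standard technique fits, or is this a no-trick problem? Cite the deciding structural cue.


Verdict: the master substitution — treat m = log base 8 of φ as the new clock: one recursion step advances m by one while φ scales by 8.


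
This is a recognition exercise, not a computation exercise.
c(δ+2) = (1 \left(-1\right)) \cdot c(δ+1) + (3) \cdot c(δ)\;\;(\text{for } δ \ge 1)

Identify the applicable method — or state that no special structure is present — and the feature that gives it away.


Method: the characteristic-root method — the recurrence treats every index alike (constant coefficients, no forcing) — precisely the regime where r^δ trials close it.


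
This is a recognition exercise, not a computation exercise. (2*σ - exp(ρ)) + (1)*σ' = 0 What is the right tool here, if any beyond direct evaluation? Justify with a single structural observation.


Verdict: a linear integrating factor — arrange it as σ' + 2·σ = (the forcing term) and the integrating factor does the rest.


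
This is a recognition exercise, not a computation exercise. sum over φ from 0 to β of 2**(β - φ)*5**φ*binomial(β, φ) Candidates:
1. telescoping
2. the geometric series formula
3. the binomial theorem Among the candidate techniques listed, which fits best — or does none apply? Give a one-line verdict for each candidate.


Best approach: the binomial theorem — terms weighting binomial(β, φ) against matched powers of 5 and 2 reassemble into (5 + 2)^β by the binomial theorem.
- telescoping — the terms as presented offer no neighboring cancellation — a telescoping rewrite may exist, but the displayed structure does not hand one over.
- the geometric series formula — the term-to-term ratio drifts with the index — the one thing the geometric formula cannot absorb.
- the binomial theorem: applies; the problem has the shape this method handles.


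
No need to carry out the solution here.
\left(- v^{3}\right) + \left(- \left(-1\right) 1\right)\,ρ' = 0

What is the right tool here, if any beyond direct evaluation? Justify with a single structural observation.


Method: no special technique — solved for the derivative, ρ never appears on the right — this is a direct integration in v, not a differential-equations problem at heart.


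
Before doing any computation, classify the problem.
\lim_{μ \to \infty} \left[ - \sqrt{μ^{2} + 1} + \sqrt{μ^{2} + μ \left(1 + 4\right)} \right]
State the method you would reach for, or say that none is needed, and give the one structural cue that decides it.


Best approach: conjugate multiplication — the difference \sqrt{μ^{2} + μ \left(1 + 4\right)} - \sqrt{μ^{2} + 1} is an ∞ − ∞ stalemate; its conjugate partner breaks the tie.


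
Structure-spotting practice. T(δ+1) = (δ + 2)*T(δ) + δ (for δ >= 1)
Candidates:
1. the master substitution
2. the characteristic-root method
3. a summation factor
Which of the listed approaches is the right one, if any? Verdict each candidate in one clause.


Technique: a summation factor — it is first-order linear but the coefficient δ + 2 depends on the index, so multiply through by a summation factor to telescope it.
- the master substitution: this is shift-type recursion, outside the divide-and-conquer template.
- the characteristic-root method: an index-dependent weight blocks the pure exponential ansatz.
- a summation factor: yes — fits the structure here.


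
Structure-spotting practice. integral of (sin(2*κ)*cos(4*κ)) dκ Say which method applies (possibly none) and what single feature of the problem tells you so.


Technique: a trigonometric identity — mixed-frequency products such as sin(2*κ)*cos(4*κ) are designed for the product-to-sum formula.


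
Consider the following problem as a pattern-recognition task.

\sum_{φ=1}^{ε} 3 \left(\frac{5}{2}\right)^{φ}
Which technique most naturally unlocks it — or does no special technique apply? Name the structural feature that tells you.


Verdict: the geometric series formula — each summand is the previous one scaled by \frac{5}{2}; that constant multiplier is itself the geometric structure.


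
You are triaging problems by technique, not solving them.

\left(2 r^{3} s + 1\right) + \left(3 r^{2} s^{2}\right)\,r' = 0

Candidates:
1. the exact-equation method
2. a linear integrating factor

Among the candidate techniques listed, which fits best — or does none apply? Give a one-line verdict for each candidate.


Verdict: the exact-equation method — the compatibility test passes: the r-derivative of 2 r^{3} s + 1 matches the s-derivative of 3 r^{2} s^{2}, so integrate a potential.
- the exact-equation method: yes, a natural case for it.
- a linear integrating factor: a nonlinear term in the unknown puts this outside the integrating-factor template.


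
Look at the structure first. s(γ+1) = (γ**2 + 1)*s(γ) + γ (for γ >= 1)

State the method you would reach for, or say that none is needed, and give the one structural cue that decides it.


Diagnosis: a summation factor — one step of memory with a weight γ**2 + 1 that changes as the index grows — the summation-factor construction is built for this.


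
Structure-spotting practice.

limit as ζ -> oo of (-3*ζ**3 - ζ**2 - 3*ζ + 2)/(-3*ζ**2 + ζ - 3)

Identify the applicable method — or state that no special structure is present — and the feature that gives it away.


Technique: dominant-term comparison — as ζ grows, only the highest-degree terms matter — compare leading terms and read the limit off. l'Hôpital's at-infinity variant applies to the expression viewed as a single quotient; the leading-term comparison is the direct route.


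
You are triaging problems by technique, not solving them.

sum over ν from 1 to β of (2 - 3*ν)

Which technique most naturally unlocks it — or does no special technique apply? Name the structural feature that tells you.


Verdict: no special technique — nothing telescopes and nothing is geometric; polynomial terms in ν sum term by term.


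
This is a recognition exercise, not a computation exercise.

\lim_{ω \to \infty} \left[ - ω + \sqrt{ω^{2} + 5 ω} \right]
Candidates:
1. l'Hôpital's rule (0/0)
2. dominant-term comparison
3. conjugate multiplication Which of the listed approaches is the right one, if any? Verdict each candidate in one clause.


Verdict: conjugate multiplication — the ∞ − ∞ radical form is the exact trigger for the conjugate maneuver.
- l'Hôpital's rule (0/0): no quotient structure at all: the clash is ∞ minus ∞, which rationalizing converts into a tractable ratio.
- dominant-term comparison: this limit is not decided by comparing leading-term growth at infinity.
- conjugate multiplication: applicable, and directly so.


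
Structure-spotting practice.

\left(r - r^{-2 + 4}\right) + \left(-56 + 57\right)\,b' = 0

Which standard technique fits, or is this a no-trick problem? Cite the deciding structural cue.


Method: no special technique — the slope is a function of r alone, so integrate both sides directly.


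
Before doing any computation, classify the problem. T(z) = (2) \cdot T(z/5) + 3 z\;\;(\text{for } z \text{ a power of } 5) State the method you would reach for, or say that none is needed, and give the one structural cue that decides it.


Technique: the master substitution — treat m = log base 5 of z as the new clock: one recursion step advances m by one while z scales by 5.


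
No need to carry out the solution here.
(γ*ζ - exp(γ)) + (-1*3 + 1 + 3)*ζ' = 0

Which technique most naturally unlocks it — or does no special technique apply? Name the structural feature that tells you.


Best approach: a linear integrating factor — first power of ζ, nonzero forcing: the integrating-factor recipe applies verbatim with p = γ.


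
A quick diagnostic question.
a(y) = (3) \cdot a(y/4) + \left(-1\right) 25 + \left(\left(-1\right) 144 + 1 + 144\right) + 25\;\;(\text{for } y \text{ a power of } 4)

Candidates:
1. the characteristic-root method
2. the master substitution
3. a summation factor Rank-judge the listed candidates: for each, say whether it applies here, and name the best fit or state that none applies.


Method: the master substitution — the argument shrinks by the factor 4, so measure the index on a logarithmic scale and the recursion becomes a shift.
- the characteristic-root method: a divided-index call is not the fixed-shift linear shape that characteristic roots solve.
- the master substitution — yes, a natural case for it.
- a summation factor: the recursion divides its index rather than shifting it — there is no previous-term chain for a summation factor to telescope.


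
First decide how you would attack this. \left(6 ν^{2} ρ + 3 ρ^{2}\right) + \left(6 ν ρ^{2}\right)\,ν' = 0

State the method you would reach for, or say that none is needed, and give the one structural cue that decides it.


Technique: the exact-equation method — check exactness first: here it holds (6 ν^{2} ρ + 3 ρ^{2}, 6 ν ρ^{2} have matching cross partials), so no integrating factor is needed.


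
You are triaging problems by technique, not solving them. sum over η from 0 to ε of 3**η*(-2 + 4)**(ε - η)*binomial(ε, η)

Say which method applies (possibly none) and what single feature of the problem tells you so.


Verdict: the binomial theorem — the binomial coefficients weight matched powers of 3 and (-2 + 4), which is exactly the expansion of a binomial power.


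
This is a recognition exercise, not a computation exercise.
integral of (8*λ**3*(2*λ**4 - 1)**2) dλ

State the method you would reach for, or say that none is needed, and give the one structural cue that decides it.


Verdict: u-substitution — viewed as a product, the integrand is a composition evaluated at 2*λ**4 - 1 times (a constant multiple of) that inner expression's derivative, so u = 2*λ**4 - 1 makes it elementary. A patient expand-and-integrate also lands it; recognizing the inner expression is the shortcut.


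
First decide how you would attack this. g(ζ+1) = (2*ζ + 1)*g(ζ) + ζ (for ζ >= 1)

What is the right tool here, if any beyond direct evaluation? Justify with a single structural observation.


Best approach: a summation factor — normalize by the running product of 2*ζ + 1: the left side becomes a difference, and differences sum.


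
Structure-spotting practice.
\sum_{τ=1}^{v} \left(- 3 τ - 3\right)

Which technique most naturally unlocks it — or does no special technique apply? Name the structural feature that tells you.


Best approach: no special technique — the summand is a plain polynomial in τ (expanding first if it arrives factored); standard power-sum formulas evaluate it term by term.


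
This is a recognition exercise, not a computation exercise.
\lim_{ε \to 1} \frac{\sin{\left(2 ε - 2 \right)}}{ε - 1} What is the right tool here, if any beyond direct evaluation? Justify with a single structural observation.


Verdict: l'Hôpital's rule (0/0) — plug in 1: top and bottom both hit zero, so differentiate each and retry. A local series expansion at the point resolves it as well; the rule is the packaged version of that step.


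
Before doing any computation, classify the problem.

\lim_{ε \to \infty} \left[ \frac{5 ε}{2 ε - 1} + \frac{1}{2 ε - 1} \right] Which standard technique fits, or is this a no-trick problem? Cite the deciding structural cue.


Best approach: dominant-term comparison — divide by the highest power of ε present: lower-order terms vanish and the dominant ratio remains. Differentiating the expression as a single quotient would eventually settle it as well; matching dominant growth settles it immediately.


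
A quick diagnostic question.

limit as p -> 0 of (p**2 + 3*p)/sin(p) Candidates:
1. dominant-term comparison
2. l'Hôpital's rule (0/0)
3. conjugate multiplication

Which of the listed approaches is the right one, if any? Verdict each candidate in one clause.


Diagnosis: l'Hôpital's rule (0/0) — numerator and denominator both vanish at 0 — a genuine 0/0 form, which is exactly when l'Hôpital applies. Expanding numerator and denominator to first order gives the same value — the rule automates exactly that.
- dominant-term comparison: no dominant power emerges to decide the limit by degree comparison.
- l'Hôpital's rule (0/0): yes — fits the structure here.
- conjugate multiplication: no divergent radical difference is present for a conjugate pair to cancel.


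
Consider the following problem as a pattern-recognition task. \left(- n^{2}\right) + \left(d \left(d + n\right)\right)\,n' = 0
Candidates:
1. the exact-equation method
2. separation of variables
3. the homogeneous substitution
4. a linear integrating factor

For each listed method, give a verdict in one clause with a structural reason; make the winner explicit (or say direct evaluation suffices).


Method: the homogeneous substitution — scaling d and n together leaves the slope fixed — it depends only on n/d, so substitute the ratio. With the right rearrangement (exchanging the roles of the variables where needed), this also fits a Bernoulli template; the homogeneous substitution reads the structure directly.
- the exact-equation method — no potential function has this form as its differential, as written.
- separation of variables: no algebra isolates the independent variable on one side and the unknown on the other.
- the homogeneous substitution: a fit — the right tool for this form.
- a linear integrating factor: the unknown enters nonlinearly (through a power, a denominator, or a transcendental function), which the linear integrating-factor recipe cannot absorb as-is — any repair would come from a preliminary substitution, not the factor.


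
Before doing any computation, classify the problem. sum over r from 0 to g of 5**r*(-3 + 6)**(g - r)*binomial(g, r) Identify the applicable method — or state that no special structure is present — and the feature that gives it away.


Technique: the binomial theorem — binomial coefficients against complementary powers of 5 and (-3 + 6): recognize the binomial expansion and resum.


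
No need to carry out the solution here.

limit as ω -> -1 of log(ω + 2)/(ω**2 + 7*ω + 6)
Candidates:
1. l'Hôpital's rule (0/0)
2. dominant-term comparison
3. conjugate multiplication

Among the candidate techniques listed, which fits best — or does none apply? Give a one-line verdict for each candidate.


Method: l'Hôpital's rule (0/0) — plug in -1: top and bottom both hit zero, so differentiate each and retry. The standard small-argument limits would also carry it; the rule is the systematic route.
- l'Hôpital's rule (0/0): yes — fits the structure here.
- dominant-term comparison: this limit is not decided by comparing polynomial growth at infinity.
- conjugate multiplication: no divergent radical difference is present for a conjugate pair to cancel.


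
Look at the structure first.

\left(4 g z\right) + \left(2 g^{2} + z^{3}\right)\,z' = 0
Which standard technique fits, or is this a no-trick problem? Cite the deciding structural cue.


Diagnosis: the exact-equation method — d/dz of 4 g z equals d/dg of 2 g^{2} + z^{3}: the form is a total differential of one potential — integrate it exactly.


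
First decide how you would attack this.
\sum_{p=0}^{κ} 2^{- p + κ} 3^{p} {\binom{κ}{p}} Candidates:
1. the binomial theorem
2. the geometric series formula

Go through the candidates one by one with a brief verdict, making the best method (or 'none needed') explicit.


Diagnosis: the binomial theorem — the binomial coefficients weight matched powers of 3 and 2, which is exactly the expansion of a binomial power.
- the binomial theorem — applicable, and directly so.
- the geometric series formula — the term-to-term ratio changes with the index, so the geometric formula cannot close it.


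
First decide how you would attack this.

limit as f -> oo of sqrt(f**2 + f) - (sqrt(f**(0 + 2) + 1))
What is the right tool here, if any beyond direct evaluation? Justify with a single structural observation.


Verdict: conjugate multiplication — neither sqrt(f**2 + f) nor sqrt(f**(0 + 2) + 1) converges alone, so rewrite their difference as a conjugate-rationalized quotient first.


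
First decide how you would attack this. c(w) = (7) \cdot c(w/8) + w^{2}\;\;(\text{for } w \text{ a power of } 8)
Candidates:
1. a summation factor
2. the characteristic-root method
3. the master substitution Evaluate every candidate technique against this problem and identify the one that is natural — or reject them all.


Method: the master substitution — the argument shrinks by the factor 8, so measure the index on a logarithmic scale and the recursion becomes a shift.
- a summation factor — a divided-index call is outside the fixed-shift first-order family a summation factor normalizes.
- the characteristic-root method: the recursion divides its index rather than shifting it — outside the constant-shift family the root method covers.
- the master substitution: applies; the problem has the shape this method handles.


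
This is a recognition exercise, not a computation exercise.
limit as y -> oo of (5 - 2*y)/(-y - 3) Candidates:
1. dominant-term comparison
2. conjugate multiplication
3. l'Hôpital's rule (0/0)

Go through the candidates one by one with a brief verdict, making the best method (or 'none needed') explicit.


Verdict: dominant-term comparison — growth-rate triage: the leading powers of y decide the limit, everything else is noise.
- dominant-term comparison — yes, a natural case for it.
- conjugate multiplication: multiplying by a conjugate would not remove any indeterminacy here.
- l'Hôpital's rule (0/0): no 0/0 form appears: written as one quotient, top and bottom both grow without bound, and the ratio is decided by their leading terms.


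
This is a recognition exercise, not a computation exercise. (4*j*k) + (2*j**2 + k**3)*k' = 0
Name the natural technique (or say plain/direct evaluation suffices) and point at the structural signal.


Verdict: the exact-equation method — 4*j*k and 2*j**2 + k**3 pass the exactness check on the nose, so no integrating factor in j or k is needed at all.


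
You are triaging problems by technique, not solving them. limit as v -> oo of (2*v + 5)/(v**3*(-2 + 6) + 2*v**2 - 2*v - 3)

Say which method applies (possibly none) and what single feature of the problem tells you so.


Diagnosis: dominant-term comparison — as v grows, only the highest-degree terms matter — compare leading terms and read the limit off. l'Hôpital's at-infinity variant applies to the expression viewed as a single quotient; the leading-term comparison is the direct route.


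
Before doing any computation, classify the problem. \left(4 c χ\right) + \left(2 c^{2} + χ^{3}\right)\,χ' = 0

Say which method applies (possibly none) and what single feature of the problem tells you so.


Verdict: the exact-equation method — checking ∂/∂χ of 4 c χ against ∂/∂c of 2 c^{2} + χ^{3}: they match — the equation is exact as it stands.


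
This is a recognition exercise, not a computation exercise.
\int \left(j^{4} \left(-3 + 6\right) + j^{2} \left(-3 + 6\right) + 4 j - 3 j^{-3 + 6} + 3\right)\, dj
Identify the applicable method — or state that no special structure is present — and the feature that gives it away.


Diagnosis: no special technique — scan for structure and find none: constant multiples of powers of j, integrate directly.


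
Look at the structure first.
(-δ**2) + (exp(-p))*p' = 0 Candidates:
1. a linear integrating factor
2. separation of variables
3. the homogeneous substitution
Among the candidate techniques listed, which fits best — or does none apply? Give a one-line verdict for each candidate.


Diagnosis: separation of variables — one side of the product carries the independent variable, the other the unknown — the textbook separation shape.
- a linear integrating factor: the unknown enters nonlinearly (through a power, a denominator, or a transcendental function), which the linear integrating-factor recipe cannot absorb as-is — any repair would come from a preliminary substitution, not the factor.
- separation of variables — applies; the problem has the shape this method handles.
- the homogeneous substitution — solved for the derivative, the right side changes under joint scaling of the two variables.


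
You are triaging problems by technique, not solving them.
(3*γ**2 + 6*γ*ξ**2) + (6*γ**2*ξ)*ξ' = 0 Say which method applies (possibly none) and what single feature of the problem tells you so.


Best approach: the exact-equation method — checking ∂/∂ξ of 3*γ**2 + 6*γ*ξ**2 against ∂/∂γ of 6*γ**2*ξ: they match — the equation is exact as it stands.


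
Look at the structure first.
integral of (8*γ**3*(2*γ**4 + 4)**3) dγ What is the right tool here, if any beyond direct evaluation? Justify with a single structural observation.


Diagnosis: u-substitution — gathered as a product, the integrand carries the factor 8*γ**3 — up to a constant, the derivative of the inner expression 2*γ**4 + 4 — so u = 2*γ**4 + 4 collapses the integral. A patient expand-and-integrate also lands it; recognizing the inner expression is the shortcut.


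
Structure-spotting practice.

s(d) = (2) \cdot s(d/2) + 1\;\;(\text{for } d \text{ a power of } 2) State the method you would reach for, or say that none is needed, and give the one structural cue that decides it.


Diagnosis: the master substitution — the argument contracts 2-fold per step: reindex d exponentially and solve the linear recurrence in the new index.


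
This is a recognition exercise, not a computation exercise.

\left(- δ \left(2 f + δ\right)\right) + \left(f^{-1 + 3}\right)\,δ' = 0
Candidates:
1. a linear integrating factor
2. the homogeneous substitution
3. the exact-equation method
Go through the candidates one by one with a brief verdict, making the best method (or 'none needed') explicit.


Diagnosis: the homogeneous substitution — solved for the derivative, the right side is unchanged under scaling f and δ together — it depends only on the ratio δ/f, so substitute a single ratio variable. A Bernoulli substitution is a fair alternative on this equation directly; the homogeneous reading takes it as given.
- a linear integrating factor: a nonlinear term in the unknown puts this outside the integrating-factor template.
- the homogeneous substitution — applies; the problem has the shape this method handles.
- the exact-equation method — the mixed partial derivatives differ, so the left side is not a total differential.


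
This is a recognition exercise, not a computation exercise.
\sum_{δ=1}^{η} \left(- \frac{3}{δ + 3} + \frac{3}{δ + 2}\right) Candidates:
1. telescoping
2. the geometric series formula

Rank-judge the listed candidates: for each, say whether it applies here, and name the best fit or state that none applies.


Best approach: telescoping — difference-of-shifts structure (each term adds \frac{3}{δ + 2}, then subtracts its one-index-advanced value, which the following term adds back) leaves only the first and last pieces standing.
- telescoping: yes, a natural case for it.
- the geometric series formula: dividing successive terms gives an index-dependent quantity, not a constant.


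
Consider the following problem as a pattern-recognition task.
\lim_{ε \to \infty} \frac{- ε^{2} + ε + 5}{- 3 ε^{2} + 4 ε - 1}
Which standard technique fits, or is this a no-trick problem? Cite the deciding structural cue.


Technique: dominant-term comparison — growth-rate triage: the leading powers of ε decide the limit, everything else is noise. As a single quotient, the ∞/∞ shape would yield to repeated differentiation as well — the growth comparison gets there in one look.


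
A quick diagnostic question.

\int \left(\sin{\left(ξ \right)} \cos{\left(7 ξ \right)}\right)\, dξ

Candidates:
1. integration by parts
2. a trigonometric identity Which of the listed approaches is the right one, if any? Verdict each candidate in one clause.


Technique: a trigonometric identity — mixed-frequency products such as \sin{\left(ξ \right)} \cos{\left(7 ξ \right)} are designed for the product-to-sum formula.
- integration by parts: not the fit here: there is no polynomial factor to ladder down — parts can still close the trigonometric product by recursion, though the identity rewrite is the direct route.
- a trigonometric identity — yes — fits the structure here.


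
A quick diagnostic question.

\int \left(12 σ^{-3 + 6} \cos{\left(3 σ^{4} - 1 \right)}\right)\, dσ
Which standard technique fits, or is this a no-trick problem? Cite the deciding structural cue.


Diagnosis: u-substitution — viewed as a product, the integrand is a composition evaluated at 3 σ^{4} - 1 times (a constant multiple of) that inner expression's derivative, so u = 3 σ^{4} - 1 makes it elementary.


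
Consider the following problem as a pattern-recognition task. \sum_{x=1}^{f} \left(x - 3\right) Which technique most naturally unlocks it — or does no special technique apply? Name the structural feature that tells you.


Method: no special technique — with only polynomial terms in x present, the classical sum-of-powers identities are all you need.


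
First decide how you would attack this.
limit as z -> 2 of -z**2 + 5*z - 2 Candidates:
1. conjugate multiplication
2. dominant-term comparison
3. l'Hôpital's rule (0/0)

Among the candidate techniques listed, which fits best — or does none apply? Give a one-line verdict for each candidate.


Best approach: no special technique — no vanishing denominator and no indeterminate clash at the point — evaluation is immediate.
- conjugate multiplication — no difference of divergent radicals appears, so rationalizing has nothing to cancel.
- dominant-term comparison — no ranking of term growth rates resolves the limit here.
- l'Hôpital's rule (0/0): evaluation at the point is determinate, so the rule has nothing to repair.


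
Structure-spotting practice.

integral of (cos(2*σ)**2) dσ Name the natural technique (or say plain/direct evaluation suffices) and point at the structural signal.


Method: a trigonometric identity — apply power reduction to cos(2*σ)**2; each application halves the trigonometric degree.


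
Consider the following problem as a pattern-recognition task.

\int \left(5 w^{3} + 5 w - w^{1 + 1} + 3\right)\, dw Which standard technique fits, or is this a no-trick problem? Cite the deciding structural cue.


Diagnosis: no special technique — every term is a constant multiple of a power of w; term-wise power-rule integration needs no preliminary transformation.


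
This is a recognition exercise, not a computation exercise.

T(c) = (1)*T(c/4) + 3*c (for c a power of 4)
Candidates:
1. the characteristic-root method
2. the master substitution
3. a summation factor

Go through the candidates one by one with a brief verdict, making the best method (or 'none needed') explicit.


Method: the master substitution — recursion at c/4 is multiplicative in the index; logarithmic reindexing via c = 4^m linearizes it.
- the characteristic-root method: a divided-index call is not the fixed-shift linear shape that characteristic roots solve.
- the master substitution — applicable, and directly so.
- a summation factor — the recursion divides its index rather than shifting it — there is no previous-term chain for a summation factor to telescope.


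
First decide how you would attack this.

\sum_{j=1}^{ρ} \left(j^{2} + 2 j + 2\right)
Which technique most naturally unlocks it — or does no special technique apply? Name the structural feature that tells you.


Technique: no special technique — this is bookkeeping, not technique: standard formulas for sums of constant-multiple powers of j apply termwise.


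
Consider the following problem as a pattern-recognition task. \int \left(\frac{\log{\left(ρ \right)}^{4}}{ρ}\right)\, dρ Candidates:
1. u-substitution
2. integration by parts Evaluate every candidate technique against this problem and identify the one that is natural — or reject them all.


Best approach: u-substitution — everything non-trivial happens through the inner expression \log{\left(ρ \right)}, and its derivative accounts for the remaining factor up to a constant, so set u = \log{\left(ρ \right)}.
- u-substitution: yes, a natural case for it.
- integration by parts: there is no nonconstant-polynomial-times-kernel split with an exp, sine, cosine (degree-1 argument), or logarithm partner.


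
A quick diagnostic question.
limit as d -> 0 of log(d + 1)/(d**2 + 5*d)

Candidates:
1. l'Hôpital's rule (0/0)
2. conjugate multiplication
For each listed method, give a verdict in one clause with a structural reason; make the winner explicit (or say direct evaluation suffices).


Best approach: l'Hôpital's rule (0/0) — the 0/0 form at 0 is the signature situation for l'Hôpital's rule. One could equally expand both pieces locally and compare leading terms; the rule does that in one stroke.
- l'Hôpital's rule (0/0): a fit — the right tool for this form.
- conjugate multiplication: there are no radicals in tension whose conjugate would simplify matters.


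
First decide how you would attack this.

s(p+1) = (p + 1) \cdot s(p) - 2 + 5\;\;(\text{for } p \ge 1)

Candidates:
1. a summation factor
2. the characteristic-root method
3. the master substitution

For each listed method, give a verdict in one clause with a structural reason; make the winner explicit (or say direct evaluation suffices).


Best approach: a summation factor — normalize by the running product of p + 1: the left side becomes a difference, and differences sum.
- a summation factor — yes — fits the structure here.
- the characteristic-root method — the coefficients vary with the index, breaking the constant-coefficient structure the method needs.
- the master substitution — with no divided-index recursive call, reindexing by powers of a base buys nothing.


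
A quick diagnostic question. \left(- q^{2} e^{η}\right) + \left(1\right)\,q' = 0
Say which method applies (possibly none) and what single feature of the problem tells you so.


Best approach: separation of variables — one side of the product carries the independent variable, the other the unknown — the textbook separation shape.


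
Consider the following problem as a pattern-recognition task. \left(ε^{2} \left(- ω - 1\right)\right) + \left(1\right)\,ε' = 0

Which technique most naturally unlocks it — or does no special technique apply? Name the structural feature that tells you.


Technique: separation of variables — one side of the product carries the independent variable, the other the unknown — the textbook separation shape.


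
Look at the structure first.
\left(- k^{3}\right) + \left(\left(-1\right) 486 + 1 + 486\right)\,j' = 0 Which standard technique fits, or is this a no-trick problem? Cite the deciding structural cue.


Method: no special technique — with j absent the equation is not coupled at all: direct integration in k.


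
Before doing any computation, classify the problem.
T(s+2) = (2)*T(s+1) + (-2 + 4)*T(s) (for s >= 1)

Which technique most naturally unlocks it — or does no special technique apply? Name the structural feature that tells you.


Verdict: the characteristic-root method — try a geometric ansatz r^s: constant coefficients turn the recurrence into one polynomial equation in r.


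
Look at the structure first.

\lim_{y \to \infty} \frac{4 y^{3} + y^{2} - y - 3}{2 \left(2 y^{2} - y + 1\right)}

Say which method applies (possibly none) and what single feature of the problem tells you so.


Verdict: dominant-term comparison — as y grows, only the highest-degree terms matter — compare leading terms and read the limit off. l'Hôpital's at-infinity variant applies to the expression viewed as a single quotient; the leading-term comparison is the direct route.


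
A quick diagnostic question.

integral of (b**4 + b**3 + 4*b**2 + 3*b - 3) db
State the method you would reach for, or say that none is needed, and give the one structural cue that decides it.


Diagnosis: no special technique — a term-by-term power-rule job in b; no substitution or rearrangement earns its keep here.


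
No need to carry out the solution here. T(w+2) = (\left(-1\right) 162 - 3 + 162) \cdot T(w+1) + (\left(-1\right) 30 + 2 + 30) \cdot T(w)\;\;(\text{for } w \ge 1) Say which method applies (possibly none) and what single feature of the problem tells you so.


Verdict: the characteristic-root method — the recurrence is linear and homogeneous with constant coefficients, so the ansatz r^w turns it into a polynomial equation for r.


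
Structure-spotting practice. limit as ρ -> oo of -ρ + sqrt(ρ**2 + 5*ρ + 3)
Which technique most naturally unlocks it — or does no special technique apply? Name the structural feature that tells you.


Method: conjugate multiplication — sqrt(ρ**2 + 5*ρ + 3) and ρ both blow up, but their difference is tame once the conjugate rationalizes it.


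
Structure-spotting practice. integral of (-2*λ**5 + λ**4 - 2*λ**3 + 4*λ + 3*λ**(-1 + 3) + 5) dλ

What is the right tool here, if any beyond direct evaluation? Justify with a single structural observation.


Technique: no special technique — scan for structure and find none: constant multiples of powers of λ, integrate directly.


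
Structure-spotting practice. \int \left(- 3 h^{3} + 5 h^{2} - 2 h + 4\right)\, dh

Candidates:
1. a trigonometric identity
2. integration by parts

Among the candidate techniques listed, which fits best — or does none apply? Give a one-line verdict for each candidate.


Method: no special technique — nothing composite, nothing rational, nothing trigonometric — each constant-multiple power of h integrates by the power rule alone.
- a trigonometric identity — there is no trigonometric structure at all — the integrand carries no sine or cosine to rewrite.
- integration by parts — splitting off a factor buys nothing — the integrand integrates directly without parts.


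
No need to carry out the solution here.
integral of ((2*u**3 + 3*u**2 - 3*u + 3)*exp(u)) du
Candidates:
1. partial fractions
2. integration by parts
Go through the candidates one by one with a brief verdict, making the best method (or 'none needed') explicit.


Method: integration by parts — a polynomial factor 2*u**3 + 3*u**2 - 3*u + 3 multiplies exp(u); differentiating 2*u**3 + 3*u**2 - 3*u + 3 lowers its degree while exp(u) integrates cleanly, so parts wins.
- partial fractions — there is no rational-function structure to decompose.
- integration by parts: yes, a natural case for it.


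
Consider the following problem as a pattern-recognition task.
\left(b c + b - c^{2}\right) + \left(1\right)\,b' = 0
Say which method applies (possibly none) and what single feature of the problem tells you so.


Verdict: a linear integrating factor — linear in the unknown with genuine forcing: multiply through by the exponential of the integrated coefficient and the left side closes into one derivative.


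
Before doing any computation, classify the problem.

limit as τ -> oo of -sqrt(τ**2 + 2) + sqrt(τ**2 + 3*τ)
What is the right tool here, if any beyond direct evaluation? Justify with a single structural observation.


Technique: conjugate multiplication — both pieces blow up but their difference is finite; the conjugate trick rationalizes sqrt(τ**2 + 3*τ) - sqrt(τ**2 + 2).


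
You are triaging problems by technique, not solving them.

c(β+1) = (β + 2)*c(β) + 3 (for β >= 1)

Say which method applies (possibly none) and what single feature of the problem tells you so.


Verdict: a summation factor — because the multiplier β + 2 is index-dependent, divide through by its running product and sum the resulting differences.


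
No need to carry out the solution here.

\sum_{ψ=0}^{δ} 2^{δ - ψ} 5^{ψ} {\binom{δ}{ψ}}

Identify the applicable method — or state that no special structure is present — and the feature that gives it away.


Best approach: the binomial theorem — binomial coefficients against complementary powers of 5 and 2: recognize the binomial expansion and resum.


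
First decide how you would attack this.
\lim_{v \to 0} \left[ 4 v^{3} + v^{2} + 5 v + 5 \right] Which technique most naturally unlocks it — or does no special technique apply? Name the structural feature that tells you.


Best approach: no special technique — the function is continuous at 0; evaluation is itself the limit, no machinery required.
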